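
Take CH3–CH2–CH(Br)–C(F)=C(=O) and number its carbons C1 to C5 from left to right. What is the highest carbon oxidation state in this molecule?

Each bond to a more electronegative atom (O, N, halogen) counts +1, each bond to a less electronegative atom (H, metal, B, Si) counts −1, and each C–C bond counts 0. Tallying each carbon:
C1: 1C, 3H → 0 − 3 = -3
C2: 2C, 2H → 0 − 2 = -2
C3: 2C, 1H, 1Br → 0 − 1 + 1 = 0
C4: 3C, 1F → 0 + 1 = +1
C5: 2C, 2O → 0 + 2 = +2
The highest value is +2.

+2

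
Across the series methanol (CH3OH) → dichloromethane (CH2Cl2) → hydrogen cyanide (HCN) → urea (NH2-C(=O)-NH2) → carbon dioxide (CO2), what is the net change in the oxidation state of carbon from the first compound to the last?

+6

Carbon oxidation states along the series — methanol: -2, dichloromethane: 0, hydrogen cyanide: +2, urea: +4, carbon dioxide: +4.
Net change = +4 − (-2) = +6.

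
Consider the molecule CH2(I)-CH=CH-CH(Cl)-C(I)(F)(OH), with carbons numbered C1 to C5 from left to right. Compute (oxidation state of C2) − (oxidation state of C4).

C2: 3C, 1H → 0 − 1 = -1
C4: 2C, 1H, 1Cl → 0 − 1 + 1 = 0
Difference: -1 − (0) = -1.

-1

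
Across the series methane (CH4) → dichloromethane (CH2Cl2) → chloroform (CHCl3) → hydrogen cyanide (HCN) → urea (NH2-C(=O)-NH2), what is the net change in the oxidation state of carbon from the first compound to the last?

+8

Carbon oxidation states along the series — methane: -4, dichloromethane: 0, chloroform: +2, hydrogen cyanide: +2, urea: +4.
Net change = +4 − (-4) = +8.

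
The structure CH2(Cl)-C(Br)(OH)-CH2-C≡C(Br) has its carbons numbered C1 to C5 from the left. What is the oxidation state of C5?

Assign +1 per bond to O/N/halogen, −1 per bond to H or an electropositive element, and 0 per bond to carbon.
C5 has a triple bond to C (3×0 = 0), one bond to Br (+1).
Oxidation state = 0 + 1 = +1.

+1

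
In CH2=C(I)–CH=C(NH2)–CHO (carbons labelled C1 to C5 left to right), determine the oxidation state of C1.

Count +1 for every bond to an atom more electronegative than carbon and −1 for every bond to one less electronegative; C–C bonds are 0.
C1 has a double bond to C (2×0 = 0), one bond to H (-1), one bond to H (-1).
Oxidation state = 0 − 1 − 1 = -2.

-2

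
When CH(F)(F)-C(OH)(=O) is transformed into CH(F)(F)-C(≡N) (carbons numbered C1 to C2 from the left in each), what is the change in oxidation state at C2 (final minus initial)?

0

Before: C2 has 1 bond to C, 3 bonds to O → oxidation state +3.
After: C2 has 1 bond to C, 3 bonds to N → oxidation state +3.
Δ = +3 − (+3) = 0, so no net redox change at C2.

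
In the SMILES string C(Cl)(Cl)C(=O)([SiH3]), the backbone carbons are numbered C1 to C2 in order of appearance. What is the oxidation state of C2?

+1

Count +1 for every bond to an atom more electronegative than carbon and −1 for every bond to one less electronegative; C–C bonds are 0.
C2 has one bond to C (0), a double bond to O (2×+1 = +2), one bond to Si (-1).
Oxidation state = 0 + 2 − 1 = +1.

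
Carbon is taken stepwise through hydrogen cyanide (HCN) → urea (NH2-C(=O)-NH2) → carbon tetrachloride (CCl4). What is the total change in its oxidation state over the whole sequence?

+2

Carbon oxidation states along the series — hydrogen cyanide: +2, urea: +4, carbon tetrachloride: +4.
Net change = +4 − (+2) = +2.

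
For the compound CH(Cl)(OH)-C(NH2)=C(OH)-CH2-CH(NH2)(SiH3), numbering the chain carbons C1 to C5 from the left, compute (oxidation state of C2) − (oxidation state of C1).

0

C2: 3C, 1N → 0 + 1 = +1
C1: 1C, 1H, 1O, 1Cl → 0 − 1 + 1 + 1 = +1
Difference: +1 − (+1) = 0.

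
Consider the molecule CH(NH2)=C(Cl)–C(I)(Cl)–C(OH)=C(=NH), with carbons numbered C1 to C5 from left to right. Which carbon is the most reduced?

Tallying each carbon's bonds:
C1: 2C, 1H, 1N → 0 − 1 + 1 = 0
C2: 3C, 1Cl → 0 + 1 = +1
C3: 2C, 1Cl, 1I → 0 + 1 + 1 = +2
C4: 3C, 1O → 0 + 1 = +1
C5: 2C, 2N → 0 + 2 = +2
The most reduced carbon is C1 at 0.

C1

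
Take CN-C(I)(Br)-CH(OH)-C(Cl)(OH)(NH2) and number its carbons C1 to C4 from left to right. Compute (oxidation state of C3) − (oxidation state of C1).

-3

C3: 2C, 1H, 1O → 0 − 1 + 1 = 0
C1: 1C, 3N → 0 + 3 = +3
Difference: 0 − (+3) = -3.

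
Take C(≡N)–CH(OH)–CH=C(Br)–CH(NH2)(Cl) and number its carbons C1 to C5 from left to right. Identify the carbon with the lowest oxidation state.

C3

Count +1 for every bond to an atom more electronegative than carbon and −1 for every bond to one less electronegative; C–C bonds are 0. Tallying each carbon:
C1: 1C, 3N → 0 + 3 = +3
C2: 2C, 1H, 1O → 0 − 1 + 1 = 0
C3: 3C, 1H → 0 − 1 = -1
C4: 3C, 1Br → 0 + 1 = +1
C5: 1C, 1H, 1N, 1Cl → 0 − 1 + 1 + 1 = +1
The most reduced carbon is C3 at -1.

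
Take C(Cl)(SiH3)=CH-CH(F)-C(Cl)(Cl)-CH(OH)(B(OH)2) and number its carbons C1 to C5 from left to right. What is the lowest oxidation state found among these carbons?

Bonds to more-electronegative neighbours contribute +1 each, bonds to H or metals contribute −1 each, and C–C bonds contribute 0. Tallying each carbon:
C1: 2C, 1Cl, 1Si → 0 + 1 − 1 = 0
C2: 3C, 1H → 0 − 1 = -1
C3: 2C, 1H, 1F → 0 − 1 + 1 = 0
C4: 2C, 2Cl → 0 + 2 = +2
C5: 1C, 1H, 1O, 1B → 0 − 1 + 1 − 1 = -1
The lowest value is -1.

-1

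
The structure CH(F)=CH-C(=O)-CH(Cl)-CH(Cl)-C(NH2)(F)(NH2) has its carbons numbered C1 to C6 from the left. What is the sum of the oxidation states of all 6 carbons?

+4

Bonds to more-electronegative neighbours contribute +1 each, bonds to H or metals contribute −1 each, and C–C bonds contribute 0. Tallying each carbon:
C1: 2C, 1H, 1F → 0 − 1 + 1 = 0
C2: 3C, 1H → 0 − 1 = -1
C3: 2C, 2O → 0 + 2 = +2
C4: 2C, 1H, 1Cl → 0 − 1 + 1 = 0
C5: 2C, 1H, 1Cl → 0 − 1 + 1 = 0
C6: 1C, 2N, 1F → 0 + 2 + 1 = +3
Sum = 0 − 1 + 2 + 0 + 0 + 3 = +4.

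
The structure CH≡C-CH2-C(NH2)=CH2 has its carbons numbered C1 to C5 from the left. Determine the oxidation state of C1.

-1

C1 has a triple bond to C (3×0 = 0), one bond to H (-1).
Oxidation state = 0 − 1 = -1.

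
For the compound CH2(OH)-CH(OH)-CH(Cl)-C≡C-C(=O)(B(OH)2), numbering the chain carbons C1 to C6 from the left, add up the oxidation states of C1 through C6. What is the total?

Assign +1 per bond to O/N/halogen, −1 per bond to H or an electropositive element, and 0 per bond to carbon. Tallying each carbon:
C1: 1C, 2H, 1O → 0 − 2 + 1 = -1
C2: 2C, 1H, 1O → 0 − 1 + 1 = 0
C3: 2C, 1H, 1Cl → 0 − 1 + 1 = 0
C4: 4C → 0 = 0
C5: 4C → 0 = 0
C6: 1C, 2O, 1B → 0 + 2 − 1 = +1
Sum = -1 + 0 + 0 + 0 + 0 + 1 = 0.

0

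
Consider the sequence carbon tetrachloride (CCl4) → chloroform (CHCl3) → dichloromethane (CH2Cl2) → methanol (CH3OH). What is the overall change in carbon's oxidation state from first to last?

-6

Carbon oxidation states along the series — carbon tetrachloride: +4, chloroform: +2, dichloromethane: 0, methanol: -2.
Net change = -2 − (+4) = -6.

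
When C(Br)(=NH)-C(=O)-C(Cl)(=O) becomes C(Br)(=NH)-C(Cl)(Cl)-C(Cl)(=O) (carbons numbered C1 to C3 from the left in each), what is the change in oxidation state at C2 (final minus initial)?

0

Before: C2 has 2 bonds to C, 2 bonds to O → oxidation state +2.
After: C2 has 2 bonds to C, 2 bonds to Cl → oxidation state +2.
Δ = +2 − (+2) = 0, so no net redox change at C2.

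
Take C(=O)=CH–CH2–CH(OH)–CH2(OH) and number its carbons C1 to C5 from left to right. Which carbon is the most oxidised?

Tallying each carbon's bonds:
C1: 2C, 2O → 0 + 2 = +2
C2: 3C, 1H → 0 − 1 = -1
C3: 2C, 2H → 0 − 2 = -2
C4: 2C, 1H, 1O → 0 − 1 + 1 = 0
C5: 1C, 2H, 1O → 0 − 2 + 1 = -1
The most oxidised carbon is C1 at +2.

C1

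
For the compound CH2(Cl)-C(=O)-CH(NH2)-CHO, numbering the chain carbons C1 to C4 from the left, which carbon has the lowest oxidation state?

Tallying each carbon's bonds:
C1: 1C, 2H, 1Cl → 0 − 2 + 1 = -1
C2: 2C, 2O → 0 + 2 = +2
C3: 2C, 1H, 1N → 0 − 1 + 1 = 0
C4: 1C, 1H, 2O → 0 − 1 + 2 = +1
The most reduced carbon is C1 at -1.

C1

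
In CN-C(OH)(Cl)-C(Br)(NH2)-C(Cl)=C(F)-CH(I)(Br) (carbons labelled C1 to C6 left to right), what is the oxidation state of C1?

+3

Each bond to a more electronegative atom (O, N, halogen) counts +1, each bond to a less electronegative atom (H, metal, B, Si) counts −1, and each C–C bond counts 0.
C1 has one bond to C (0), a triple bond to N (3×+1 = +3).
Oxidation state = 0 + 3 = +3.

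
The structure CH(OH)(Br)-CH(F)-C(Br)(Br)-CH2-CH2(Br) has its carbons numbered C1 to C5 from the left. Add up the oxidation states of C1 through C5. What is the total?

Bonds to more-electronegative neighbours contribute +1 each, bonds to H or metals contribute −1 each, and C–C bonds contribute 0. Tallying each carbon:
C1: 1C, 1H, 1O, 1Br → 0 − 1 + 1 + 1 = +1
C2: 2C, 1H, 1F → 0 − 1 + 1 = 0
C3: 2C, 2Br → 0 + 2 = +2
C4: 2C, 2H → 0 − 2 = -2
C5: 1C, 2H, 1Br → 0 − 2 + 1 = -1
Sum = +1 + 0 + 2 − 2 − 1 = 0.

0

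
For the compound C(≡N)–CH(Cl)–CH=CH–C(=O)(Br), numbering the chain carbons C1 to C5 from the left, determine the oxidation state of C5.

+3

Bonds to more-electronegative neighbours contribute +1 each, bonds to H or metals contribute −1 each, and C–C bonds contribute 0.
C5 has one bond to C (0), a double bond to O (2×+1 = +2), one bond to Br (+1).
Oxidation state = 0 + 2 + 1 = +3.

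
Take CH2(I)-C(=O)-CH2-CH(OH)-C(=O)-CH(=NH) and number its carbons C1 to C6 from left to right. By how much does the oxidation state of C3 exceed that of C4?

C3: 2C, 2H → 0 − 2 = -2
C4: 2C, 1H, 1O → 0 − 1 + 1 = 0
Difference: -2 − (0) = -2.

-2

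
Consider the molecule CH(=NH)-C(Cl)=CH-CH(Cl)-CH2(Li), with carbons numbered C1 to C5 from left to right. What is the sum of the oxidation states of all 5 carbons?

Count +1 for every bond to an atom more electronegative than carbon and −1 for every bond to one less electronegative; C–C bonds are 0. Tallying each carbon:
C1: 1C, 1H, 2N → 0 − 1 + 2 = +1
C2: 3C, 1Cl → 0 + 1 = +1
C3: 3C, 1H → 0 − 1 = -1
C4: 2C, 1H, 1Cl → 0 − 1 + 1 = 0
C5: 1C, 2H, 1Li → 0 − 2 − 1 = -3
Sum = +1 + 1 − 1 + 0 − 3 = -2.

-2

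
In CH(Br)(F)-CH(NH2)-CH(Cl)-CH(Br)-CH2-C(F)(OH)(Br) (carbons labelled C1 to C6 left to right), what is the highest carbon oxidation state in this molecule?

+3

Tallying each carbon's bonds:
C1: 1C, 1H, 1F, 1Br → 0 − 1 + 1 + 1 = +1
C2: 2C, 1H, 1N → 0 − 1 + 1 = 0
C3: 2C, 1H, 1Cl → 0 − 1 + 1 = 0
C4: 2C, 1H, 1Br → 0 − 1 + 1 = 0
C5: 2C, 2H → 0 − 2 = -2
C6: 1C, 1O, 1F, 1Br → 0 + 1 + 1 + 1 = +3
The highest value is +3.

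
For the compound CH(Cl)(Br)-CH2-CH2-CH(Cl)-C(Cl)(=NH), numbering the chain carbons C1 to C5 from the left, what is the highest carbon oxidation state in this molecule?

+3

Bonds to more-electronegative neighbours contribute +1 each, bonds to H or metals contribute −1 each, and C–C bonds contribute 0. Tallying each carbon:
C1: 1C, 1H, 1Cl, 1Br → 0 − 1 + 1 + 1 = +1
C2: 2C, 2H → 0 − 2 = -2
C3: 2C, 2H → 0 − 2 = -2
C4: 2C, 1H, 1Cl → 0 − 1 + 1 = 0
C5: 1C, 2N, 1Cl → 0 + 2 + 1 = +3
The highest value is +3.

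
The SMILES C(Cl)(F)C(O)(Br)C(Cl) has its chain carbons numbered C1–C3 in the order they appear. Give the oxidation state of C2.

+2

Assign +1 per bond to O/N/halogen, −1 per bond to H or an electropositive element, and 0 per bond to carbon.
C2 has one bond to C (0), one bond to C (0), one bond to O (+1), one bond to Br (+1).
Oxidation state = 0 + 0 + 1 + 1 = +2.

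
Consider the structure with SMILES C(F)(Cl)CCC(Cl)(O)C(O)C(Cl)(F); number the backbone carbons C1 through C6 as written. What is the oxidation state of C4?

Assign +1 per bond to O/N/halogen, −1 per bond to H or an electropositive element, and 0 per bond to carbon.
C4 has one bond to C (0), one bond to C (0), one bond to Cl (+1), one bond to O (+1).
Oxidation state = 0 + 0 + 1 + 1 = +2.

+2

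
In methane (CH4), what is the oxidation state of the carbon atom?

Count +1 for every bond to an atom more electronegative than carbon and −1 for every bond to one less electronegative; C–C bonds are 0.
The carbon has one bond to H (-1), one bond to H (-1), one bond to H (-1), one bond to H (-1).
Oxidation state = -1 − 1 − 1 − 1 = -4.

-4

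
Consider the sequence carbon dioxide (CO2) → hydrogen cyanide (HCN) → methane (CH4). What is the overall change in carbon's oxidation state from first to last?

-8

Carbon oxidation states along the series — carbon dioxide: +4, hydrogen cyanide: +2, methane: -4.
Net change = -4 − (+4) = -8.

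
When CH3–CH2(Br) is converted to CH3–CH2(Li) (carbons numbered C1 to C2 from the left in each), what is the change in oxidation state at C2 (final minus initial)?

Before: C2 has 1 bond to C, 2 bonds to H, 1 bond to Br → oxidation state -1.
After: C2 has 1 bond to C, 2 bonds to H, 1 bond to Li → oxidation state -3.
Δ = -3 − (-1) = -2, so this is a reduction at C2.

-2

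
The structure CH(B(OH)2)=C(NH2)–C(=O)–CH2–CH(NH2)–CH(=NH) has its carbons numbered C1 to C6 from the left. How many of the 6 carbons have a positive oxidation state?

Tallying each carbon's bonds:
C1: 2C, 1H, 1B → 0 − 1 − 1 = -2
C2: 3C, 1N → 0 + 1 = +1
C3: 2C, 2O → 0 + 2 = +2
C4: 2C, 2H → 0 − 2 = -2
C5: 2C, 1H, 1N → 0 − 1 + 1 = 0
C6: 1C, 1H, 2N → 0 − 1 + 2 = +1
3 carbons (C2, C3, C6) meet the condition.

3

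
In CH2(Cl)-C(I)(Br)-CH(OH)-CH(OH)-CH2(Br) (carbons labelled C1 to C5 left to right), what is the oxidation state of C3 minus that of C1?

+1

C3: 2C, 1H, 1O → 0 − 1 + 1 = 0
C1: 1C, 2H, 1Cl → 0 − 2 + 1 = -1
Difference: 0 − (-1) = +1.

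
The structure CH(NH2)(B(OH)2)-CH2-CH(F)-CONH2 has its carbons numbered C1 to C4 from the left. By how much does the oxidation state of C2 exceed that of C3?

C2: 2C, 2H → 0 − 2 = -2
C3: 2C, 1H, 1F → 0 − 1 + 1 = 0
Difference: -2 − (0) = -2.

-2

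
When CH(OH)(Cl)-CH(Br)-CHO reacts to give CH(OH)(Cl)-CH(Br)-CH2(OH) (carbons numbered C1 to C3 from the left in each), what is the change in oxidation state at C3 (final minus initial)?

Before: C3 has 1 bond to C, 1 bond to H, 2 bonds to O → oxidation state +1.
After: C3 has 1 bond to C, 2 bonds to H, 1 bond to O → oxidation state -1.
Δ = -1 − (+1) = -2, so this is a reduction at C3.

-2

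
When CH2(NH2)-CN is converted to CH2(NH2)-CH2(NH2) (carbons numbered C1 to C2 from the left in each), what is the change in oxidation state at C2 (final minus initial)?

Before: C2 has 1 bond to C, 3 bonds to N → oxidation state +3.
After: C2 has 1 bond to C, 2 bonds to H, 1 bond to N → oxidation state -1.
Δ = -1 − (+3) = -4, so this is a reduction at C2.

-4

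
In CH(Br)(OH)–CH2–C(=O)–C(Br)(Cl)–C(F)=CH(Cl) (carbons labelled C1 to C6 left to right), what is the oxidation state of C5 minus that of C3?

-1

C5: 3C, 1F → 0 + 1 = +1
C3: 2C, 2O → 0 + 2 = +2
Difference: +1 − (+2) = -1.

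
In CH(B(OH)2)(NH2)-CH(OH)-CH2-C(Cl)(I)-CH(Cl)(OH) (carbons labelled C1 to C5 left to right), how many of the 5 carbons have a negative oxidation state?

2

Assign +1 per bond to O/N/halogen, −1 per bond to H or an electropositive element, and 0 per bond to carbon. Tallying each carbon:
C1: 1C, 1H, 1N, 1B → 0 − 1 + 1 − 1 = -1
C2: 2C, 1H, 1O → 0 − 1 + 1 = 0
C3: 2C, 2H → 0 − 2 = -2
C4: 2C, 1Cl, 1I → 0 + 1 + 1 = +2
C5: 1C, 1H, 1O, 1Cl → 0 − 1 + 1 + 1 = +1
2 carbons (C1, C3) meet the condition.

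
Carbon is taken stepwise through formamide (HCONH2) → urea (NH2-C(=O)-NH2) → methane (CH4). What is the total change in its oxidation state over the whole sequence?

-6

Carbon oxidation states along the series — formamide: +2, urea: +4, methane: -4.
Net change = -4 − (+2) = -6.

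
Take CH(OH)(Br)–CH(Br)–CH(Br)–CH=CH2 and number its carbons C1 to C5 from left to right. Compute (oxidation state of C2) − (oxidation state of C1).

-1

C2: 2C, 1H, 1Br → 0 − 1 + 1 = 0
C1: 1C, 1H, 1O, 1Br → 0 − 1 + 1 + 1 = +1
Difference: 0 − (+1) = -1.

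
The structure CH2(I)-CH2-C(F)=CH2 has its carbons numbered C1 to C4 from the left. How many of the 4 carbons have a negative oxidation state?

3

Assign +1 per bond to O/N/halogen, −1 per bond to H or an electropositive element, and 0 per bond to carbon. Tallying each carbon:
C1: 1C, 2H, 1I → 0 − 2 + 1 = -1
C2: 2C, 2H → 0 − 2 = -2
C3: 3C, 1F → 0 + 1 = +1
C4: 2C, 2H → 0 − 2 = -2
3 carbons (C1, C2, C4) meet the condition.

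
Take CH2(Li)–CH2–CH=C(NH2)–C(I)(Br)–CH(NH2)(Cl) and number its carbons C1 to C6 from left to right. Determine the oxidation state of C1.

-3

C1 has one bond to C (0), one bond to H (-1), one bond to Li (-1), one bond to H (-1).
Oxidation state = 0 − 1 − 1 − 1 = -3.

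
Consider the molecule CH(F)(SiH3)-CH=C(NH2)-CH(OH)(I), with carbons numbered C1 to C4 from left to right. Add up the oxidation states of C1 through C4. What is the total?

0

Tallying each carbon's bonds:
C1: 1C, 1H, 1F, 1Si → 0 − 1 + 1 − 1 = -1
C2: 3C, 1H → 0 − 1 = -1
C3: 3C, 1N → 0 + 1 = +1
C4: 1C, 1H, 1O, 1I → 0 − 1 + 1 + 1 = +1
Sum = -1 − 1 + 1 + 1 = 0.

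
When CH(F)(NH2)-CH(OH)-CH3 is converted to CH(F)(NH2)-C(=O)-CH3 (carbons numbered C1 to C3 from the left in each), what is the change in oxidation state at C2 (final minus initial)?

Before: C2 has 2 bonds to C, 1 bond to H, 1 bond to O → oxidation state 0.
After: C2 has 2 bonds to C, 2 bonds to O → oxidation state +2.
Δ = +2 − (0) = +2, so this is an oxidation at C2.

+2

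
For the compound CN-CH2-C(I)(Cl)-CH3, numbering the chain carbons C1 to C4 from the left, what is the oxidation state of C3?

+2

Count +1 for every bond to an atom more electronegative than carbon and −1 for every bond to one less electronegative; C–C bonds are 0.
C3 has one bond to C (0), one bond to C (0), one bond to I (+1), one bond to Cl (+1).
Oxidation state = 0 + 0 + 1 + 1 = +2.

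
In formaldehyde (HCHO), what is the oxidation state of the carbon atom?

0

Bonds to more-electronegative neighbours contribute +1 each, bonds to H or metals contribute −1 each, and C–C bonds contribute 0.
The carbon has one bond to H (-1), one bond to H (-1), a double bond to O (2×+1 = +2).
Oxidation state = -1 − 1 + 2 = 0.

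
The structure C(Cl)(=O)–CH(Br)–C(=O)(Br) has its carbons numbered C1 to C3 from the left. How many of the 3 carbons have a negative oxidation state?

Tallying each carbon's bonds:
C1: 1C, 2O, 1Cl → 0 + 2 + 1 = +3
C2: 2C, 1H, 1Br → 0 − 1 + 1 = 0
C3: 1C, 2O, 1Br → 0 + 2 + 1 = +3
0 carbons meet the condition.

0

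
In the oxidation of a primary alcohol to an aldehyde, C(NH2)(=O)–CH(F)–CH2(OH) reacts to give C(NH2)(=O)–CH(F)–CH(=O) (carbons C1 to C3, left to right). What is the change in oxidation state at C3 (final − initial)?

Before: C3 has 1 bond to C, 2 bonds to H, 1 bond to O → oxidation state -1.
After: C3 has 1 bond to C, 1 bond to H, 2 bonds to O → oxidation state +1.
Δ = +1 − (-1) = +2, so this is an oxidation at C3.

+2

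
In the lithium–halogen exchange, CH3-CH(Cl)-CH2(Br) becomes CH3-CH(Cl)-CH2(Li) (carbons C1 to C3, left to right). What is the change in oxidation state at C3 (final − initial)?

Before: C3 has 1 bond to C, 2 bonds to H, 1 bond to Br → oxidation state -1.
After: C3 has 1 bond to C, 2 bonds to H, 1 bond to Li → oxidation state -3.
Δ = -3 − (-1) = -2, so this is a reduction at C3.

-2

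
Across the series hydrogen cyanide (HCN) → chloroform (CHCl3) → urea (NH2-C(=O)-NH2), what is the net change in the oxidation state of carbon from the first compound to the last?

Carbon oxidation states along the series — hydrogen cyanide: +2, chloroform: +2, urea: +4.
Net change = +4 − (+2) = +2.

+2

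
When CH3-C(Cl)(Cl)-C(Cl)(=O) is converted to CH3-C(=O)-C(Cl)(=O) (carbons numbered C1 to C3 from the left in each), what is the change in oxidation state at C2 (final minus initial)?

Before: C2 has 2 bonds to C, 2 bonds to Cl → oxidation state +2.
After: C2 has 2 bonds to C, 2 bonds to O → oxidation state +2.
Δ = +2 − (+2) = 0, so no net redox change at C2.

0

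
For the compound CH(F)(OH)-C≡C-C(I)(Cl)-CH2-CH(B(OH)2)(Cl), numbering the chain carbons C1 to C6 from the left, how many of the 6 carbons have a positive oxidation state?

2

Tallying each carbon's bonds:
C1: 1C, 1H, 1O, 1F → 0 − 1 + 1 + 1 = +1
C2: 4C → 0 = 0
C3: 4C → 0 = 0
C4: 2C, 1Cl, 1I → 0 + 1 + 1 = +2
C5: 2C, 2H → 0 − 2 = -2
C6: 1C, 1H, 1Cl, 1B → 0 − 1 + 1 − 1 = -1
2 carbons (C1, C4) meet the condition.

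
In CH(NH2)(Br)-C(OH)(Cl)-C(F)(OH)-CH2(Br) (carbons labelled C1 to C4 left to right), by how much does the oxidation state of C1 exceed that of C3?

-1

C1: 1C, 1H, 1N, 1Br → 0 − 1 + 1 + 1 = +1
C3: 2C, 1O, 1F → 0 + 1 + 1 = +2
Difference: +1 − (+2) = -1.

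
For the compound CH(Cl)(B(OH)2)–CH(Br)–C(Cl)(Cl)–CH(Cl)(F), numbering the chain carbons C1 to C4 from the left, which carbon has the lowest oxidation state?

C1

Count +1 for every bond to an atom more electronegative than carbon and −1 for every bond to one less electronegative; C–C bonds are 0. Tallying each carbon:
C1: 1C, 1H, 1Cl, 1B → 0 − 1 + 1 − 1 = -1
C2: 2C, 1H, 1Br → 0 − 1 + 1 = 0
C3: 2C, 2Cl → 0 + 2 = +2
C4: 1C, 1H, 1F, 1Cl → 0 − 1 + 1 + 1 = +1
The most reduced carbon is C1 at -1.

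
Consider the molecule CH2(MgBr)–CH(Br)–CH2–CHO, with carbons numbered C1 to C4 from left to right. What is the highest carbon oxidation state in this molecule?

+1

Tallying each carbon's bonds:
C1: 1C, 2H, 1Mg → 0 − 2 − 1 = -3
C2: 2C, 1H, 1Br → 0 − 1 + 1 = 0
C3: 2C, 2H → 0 − 2 = -2
C4: 1C, 1H, 2O → 0 − 1 + 2 = +1
The highest value is +1.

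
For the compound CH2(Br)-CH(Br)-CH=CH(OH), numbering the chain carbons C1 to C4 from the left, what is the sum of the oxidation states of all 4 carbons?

Count +1 for every bond to an atom more electronegative than carbon and −1 for every bond to one less electronegative; C–C bonds are 0. Tallying each carbon:
C1: 1C, 2H, 1Br → 0 − 2 + 1 = -1
C2: 2C, 1H, 1Br → 0 − 1 + 1 = 0
C3: 3C, 1H → 0 − 1 = -1
C4: 2C, 1H, 1O → 0 − 1 + 1 = 0
Sum = -1 + 0 − 1 + 0 = -2.

-2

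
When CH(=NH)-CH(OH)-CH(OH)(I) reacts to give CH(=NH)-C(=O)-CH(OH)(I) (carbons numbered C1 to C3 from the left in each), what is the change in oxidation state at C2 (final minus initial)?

Before: C2 has 2 bonds to C, 1 bond to H, 1 bond to O → oxidation state 0.
After: C2 has 2 bonds to C, 2 bonds to O → oxidation state +2.
Δ = +2 − (0) = +2, so this is an oxidation at C2.

+2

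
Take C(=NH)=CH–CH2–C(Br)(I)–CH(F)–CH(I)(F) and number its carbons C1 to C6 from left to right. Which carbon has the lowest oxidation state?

Bonds to more-electronegative neighbours contribute +1 each, bonds to H or metals contribute −1 each, and C–C bonds contribute 0. Tallying each carbon:
C1: 2C, 2N → 0 + 2 = +2
C2: 3C, 1H → 0 − 1 = -1
C3: 2C, 2H → 0 − 2 = -2
C4: 2C, 1Br, 1I → 0 + 1 + 1 = +2
C5: 2C, 1H, 1F → 0 − 1 + 1 = 0
C6: 1C, 1H, 1F, 1I → 0 − 1 + 1 + 1 = +1
The most reduced carbon is C3 at -2.

C3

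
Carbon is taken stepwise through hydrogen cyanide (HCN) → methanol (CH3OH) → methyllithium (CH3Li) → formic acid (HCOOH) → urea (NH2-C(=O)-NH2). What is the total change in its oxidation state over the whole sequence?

Carbon oxidation states along the series — hydrogen cyanide: +2, methanol: -2, methyllithium: -4, formic acid: +2, urea: +4.
Net change = +4 − (+2) = +2.

+2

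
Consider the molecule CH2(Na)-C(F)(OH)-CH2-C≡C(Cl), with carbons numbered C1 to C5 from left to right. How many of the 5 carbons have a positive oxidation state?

Count +1 for every bond to an atom more electronegative than carbon and −1 for every bond to one less electronegative; C–C bonds are 0. Tallying each carbon:
C1: 1C, 2H, 1Na → 0 − 2 − 1 = -3
C2: 2C, 1O, 1F → 0 + 1 + 1 = +2
C3: 2C, 2H → 0 − 2 = -2
C4: 4C → 0 = 0
C5: 3C, 1Cl → 0 + 1 = +1
2 carbons (C2, C5) meet the condition.

2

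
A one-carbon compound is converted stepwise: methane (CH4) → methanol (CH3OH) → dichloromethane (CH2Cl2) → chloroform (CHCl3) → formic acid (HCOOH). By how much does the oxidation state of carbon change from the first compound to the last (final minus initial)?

+6

Carbon oxidation states along the series — methane: -4, methanol: -2, dichloromethane: 0, chloroform: +2, formic acid: +2.
Net change = +2 − (-4) = +6.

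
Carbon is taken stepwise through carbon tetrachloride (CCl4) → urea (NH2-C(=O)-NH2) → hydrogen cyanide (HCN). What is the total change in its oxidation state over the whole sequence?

-2

Carbon oxidation states along the series — carbon tetrachloride: +4, urea: +4, hydrogen cyanide: +2.
Net change = +2 − (+4) = -2.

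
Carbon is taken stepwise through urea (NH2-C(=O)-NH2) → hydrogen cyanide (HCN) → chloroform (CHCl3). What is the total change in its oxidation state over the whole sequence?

-2

Carbon oxidation states along the series — urea: +4, hydrogen cyanide: +2, chloroform: +2.
Net change = +2 − (+4) = -2.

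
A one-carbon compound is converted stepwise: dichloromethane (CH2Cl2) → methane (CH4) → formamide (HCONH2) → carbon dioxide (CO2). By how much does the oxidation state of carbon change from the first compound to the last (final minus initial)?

Carbon oxidation states along the series — dichloromethane: 0, methane: -4, formamide: +2, carbon dioxide: +4.
Net change = +4 − (0) = +4.

+4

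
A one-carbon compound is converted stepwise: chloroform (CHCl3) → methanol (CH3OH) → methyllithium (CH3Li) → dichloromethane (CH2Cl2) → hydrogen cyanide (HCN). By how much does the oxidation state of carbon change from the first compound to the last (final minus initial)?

Carbon oxidation states along the series — chloroform: +2, methanol: -2, methyllithium: -4, dichloromethane: 0, hydrogen cyanide: +2.
Net change = +2 − (+2) = 0.

0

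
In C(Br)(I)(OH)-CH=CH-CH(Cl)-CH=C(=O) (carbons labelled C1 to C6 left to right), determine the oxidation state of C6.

Each bond to a more electronegative atom (O, N, halogen) counts +1, each bond to a less electronegative atom (H, metal, B, Si) counts −1, and each C–C bond counts 0.
C6 has a double bond to C (2×0 = 0), a double bond to O (2×+1 = +2).
Oxidation state = 0 + 2 = +2.

+2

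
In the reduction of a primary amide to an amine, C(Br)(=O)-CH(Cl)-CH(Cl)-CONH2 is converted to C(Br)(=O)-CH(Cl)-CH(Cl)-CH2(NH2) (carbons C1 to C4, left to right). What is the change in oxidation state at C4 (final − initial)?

Before: C4 has 1 bond to C, 2 bonds to O, 1 bond to N → oxidation state +3.
After: C4 has 1 bond to C, 2 bonds to H, 1 bond to N → oxidation state -1.
Δ = -1 − (+3) = -4, so this is a reduction at C4.

-4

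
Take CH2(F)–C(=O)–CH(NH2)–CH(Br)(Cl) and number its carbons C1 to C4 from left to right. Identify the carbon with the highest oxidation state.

C2

Assign +1 per bond to O/N/halogen, −1 per bond to H or an electropositive element, and 0 per bond to carbon. Tallying each carbon:
C1: 1C, 2H, 1F → 0 − 2 + 1 = -1
C2: 2C, 2O → 0 + 2 = +2
C3: 2C, 1H, 1N → 0 − 1 + 1 = 0
C4: 1C, 1H, 1Cl, 1Br → 0 − 1 + 1 + 1 = +1
The most oxidised carbon is C2 at +2.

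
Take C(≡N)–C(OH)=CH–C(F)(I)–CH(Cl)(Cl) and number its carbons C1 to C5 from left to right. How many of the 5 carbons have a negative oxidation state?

Each bond to a more electronegative atom (O, N, halogen) counts +1, each bond to a less electronegative atom (H, metal, B, Si) counts −1, and each C–C bond counts 0. Tallying each carbon:
C1: 1C, 3N → 0 + 3 = +3
C2: 3C, 1O → 0 + 1 = +1
C3: 3C, 1H → 0 − 1 = -1
C4: 2C, 1F, 1I → 0 + 1 + 1 = +2
C5: 1C, 1H, 2Cl → 0 − 1 + 2 = +1
1 carbon (C3) meets the condition.

1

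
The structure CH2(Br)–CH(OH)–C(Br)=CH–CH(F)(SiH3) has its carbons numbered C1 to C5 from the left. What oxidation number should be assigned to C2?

C2 has one bond to C (0), one bond to C (0), one bond to H (-1), one bond to O (+1).
Oxidation state = 0 + 0 − 1 + 1 = 0.

0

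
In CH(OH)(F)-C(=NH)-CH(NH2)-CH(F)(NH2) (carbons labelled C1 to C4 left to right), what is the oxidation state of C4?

+1

Assign +1 per bond to O/N/halogen, −1 per bond to H or an electropositive element, and 0 per bond to carbon.
C4 has one bond to C (0), one bond to F (+1), one bond to N (+1), one bond to H (-1).
Oxidation state = 0 + 1 + 1 − 1 = +1.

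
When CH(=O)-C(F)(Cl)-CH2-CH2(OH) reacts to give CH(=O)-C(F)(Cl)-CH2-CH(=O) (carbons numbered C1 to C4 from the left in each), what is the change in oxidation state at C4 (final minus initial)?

+2

Before: C4 has 1 bond to C, 2 bonds to H, 1 bond to O → oxidation state -1.
After: C4 has 1 bond to C, 1 bond to H, 2 bonds to O → oxidation state +1.
Δ = +1 − (-1) = +2, so this is an oxidation at C4.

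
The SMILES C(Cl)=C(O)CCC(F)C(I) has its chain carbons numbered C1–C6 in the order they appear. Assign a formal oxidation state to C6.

Bonds to more-electronegative neighbours contribute +1 each, bonds to H or metals contribute −1 each, and C–C bonds contribute 0.
C6 has one bond to C (0), one bond to H (-1), one bond to H (-1), one bond to I (+1).
Oxidation state = 0 − 1 − 1 + 1 = -1.

-1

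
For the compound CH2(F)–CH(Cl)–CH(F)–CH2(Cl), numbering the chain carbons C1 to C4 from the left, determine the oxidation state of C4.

C4 has one bond to C (0), one bond to H (-1), one bond to Cl (+1), one bond to H (-1).
Oxidation state = 0 − 1 + 1 − 1 = -1.

-1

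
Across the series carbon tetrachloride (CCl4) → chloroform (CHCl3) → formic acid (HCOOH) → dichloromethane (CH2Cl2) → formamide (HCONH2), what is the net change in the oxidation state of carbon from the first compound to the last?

-2

Carbon oxidation states along the series — carbon tetrachloride: +4, chloroform: +2, formic acid: +2, dichloromethane: 0, formamide: +2.
Net change = +2 − (+4) = -2.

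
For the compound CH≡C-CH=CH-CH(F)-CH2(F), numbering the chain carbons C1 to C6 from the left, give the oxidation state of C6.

C6 has one bond to C (0), one bond to F (+1), one bond to H (-1), one bond to H (-1).
Oxidation state = 0 + 1 − 1 − 1 = -1.

-1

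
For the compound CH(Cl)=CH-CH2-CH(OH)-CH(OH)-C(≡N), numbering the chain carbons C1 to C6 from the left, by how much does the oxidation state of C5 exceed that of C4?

0

C5: 2C, 1H, 1O → 0 − 1 + 1 = 0
C4: 2C, 1H, 1O → 0 − 1 + 1 = 0
Difference: 0 − (0) = 0.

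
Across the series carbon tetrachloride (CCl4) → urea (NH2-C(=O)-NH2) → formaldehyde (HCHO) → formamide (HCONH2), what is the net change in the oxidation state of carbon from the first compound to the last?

Carbon oxidation states along the series — carbon tetrachloride: +4, urea: +4, formaldehyde: 0, formamide: +2.
Net change = +2 − (+4) = -2.

-2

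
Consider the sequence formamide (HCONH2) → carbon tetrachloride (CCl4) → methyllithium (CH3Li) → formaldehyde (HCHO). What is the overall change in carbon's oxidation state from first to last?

Carbon oxidation states along the series — formamide: +2, carbon tetrachloride: +4, methyllithium: -4, formaldehyde: 0.
Net change = 0 − (+2) = -2.

-2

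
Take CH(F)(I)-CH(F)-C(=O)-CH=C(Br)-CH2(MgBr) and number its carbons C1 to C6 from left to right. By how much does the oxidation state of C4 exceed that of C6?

C4: 3C, 1H → 0 − 1 = -1
C6: 1C, 2H, 1Mg → 0 − 2 − 1 = -3
Difference: -1 − (-3) = +2.

+2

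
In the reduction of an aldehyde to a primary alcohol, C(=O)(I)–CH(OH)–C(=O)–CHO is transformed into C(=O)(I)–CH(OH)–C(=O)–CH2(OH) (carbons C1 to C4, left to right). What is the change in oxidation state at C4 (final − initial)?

Before: C4 has 1 bond to C, 1 bond to H, 2 bonds to O → oxidation state +1.
After: C4 has 1 bond to C, 2 bonds to H, 1 bond to O → oxidation state -1.
Δ = -1 − (+1) = -2, so this is a reduction at C4.

-2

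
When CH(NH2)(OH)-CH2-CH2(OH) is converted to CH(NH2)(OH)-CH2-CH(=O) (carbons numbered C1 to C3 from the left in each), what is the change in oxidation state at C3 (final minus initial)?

+2

Before: C3 has 1 bond to C, 2 bonds to H, 1 bond to O → oxidation state -1.
After: C3 has 1 bond to C, 1 bond to H, 2 bonds to O → oxidation state +1.
Δ = +1 − (-1) = +2, so this is an oxidation at C3.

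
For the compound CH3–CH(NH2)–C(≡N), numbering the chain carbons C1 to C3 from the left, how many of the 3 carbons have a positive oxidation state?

1

Tallying each carbon's bonds:
C1: 1C, 3H → 0 − 3 = -3
C2: 2C, 1H, 1N → 0 − 1 + 1 = 0
C3: 1C, 3N → 0 + 3 = +3
1 carbon (C3) meets the condition.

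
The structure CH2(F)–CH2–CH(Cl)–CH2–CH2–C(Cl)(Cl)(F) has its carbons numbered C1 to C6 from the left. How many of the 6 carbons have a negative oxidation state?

Count +1 for every bond to an atom more electronegative than carbon and −1 for every bond to one less electronegative; C–C bonds are 0. Tallying each carbon:
C1: 1C, 2H, 1F → 0 − 2 + 1 = -1
C2: 2C, 2H → 0 − 2 = -2
C3: 2C, 1H, 1Cl → 0 − 1 + 1 = 0
C4: 2C, 2H → 0 − 2 = -2
C5: 2C, 2H → 0 − 2 = -2
C6: 1C, 1F, 2Cl → 0 + 1 + 2 = +3
4 carbons (C1, C2, C4, C5) meet the condition.

4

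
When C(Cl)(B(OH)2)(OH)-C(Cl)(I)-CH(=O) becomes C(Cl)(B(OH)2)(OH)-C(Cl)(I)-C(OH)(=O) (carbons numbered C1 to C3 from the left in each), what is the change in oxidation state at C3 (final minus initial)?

+2

Before: C3 has 1 bond to C, 1 bond to H, 2 bonds to O → oxidation state +1.
After: C3 has 1 bond to C, 3 bonds to O → oxidation state +3.
Δ = +3 − (+1) = +2, so this is an oxidation at C3.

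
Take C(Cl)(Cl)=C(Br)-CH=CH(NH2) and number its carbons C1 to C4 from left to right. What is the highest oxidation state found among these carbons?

Tallying each carbon's bonds:
C1: 2C, 2Cl → 0 + 2 = +2
C2: 3C, 1Br → 0 + 1 = +1
C3: 3C, 1H → 0 − 1 = -1
C4: 2C, 1H, 1N → 0 − 1 + 1 = 0
The highest value is +2.

+2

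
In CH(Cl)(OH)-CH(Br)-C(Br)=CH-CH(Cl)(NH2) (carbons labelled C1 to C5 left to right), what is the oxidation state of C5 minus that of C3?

C5: 1C, 1H, 1N, 1Cl → 0 − 1 + 1 + 1 = +1
C3: 3C, 1Br → 0 + 1 = +1
Difference: +1 − (+1) = 0.

0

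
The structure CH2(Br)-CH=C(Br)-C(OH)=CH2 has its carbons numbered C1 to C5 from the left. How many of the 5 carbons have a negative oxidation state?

3

Tallying each carbon's bonds:
C1: 1C, 2H, 1Br → 0 − 2 + 1 = -1
C2: 3C, 1H → 0 − 1 = -1
C3: 3C, 1Br → 0 + 1 = +1
C4: 3C, 1O → 0 + 1 = +1
C5: 2C, 2H → 0 − 2 = -2
3 carbons (C1, C2, C5) meet the condition.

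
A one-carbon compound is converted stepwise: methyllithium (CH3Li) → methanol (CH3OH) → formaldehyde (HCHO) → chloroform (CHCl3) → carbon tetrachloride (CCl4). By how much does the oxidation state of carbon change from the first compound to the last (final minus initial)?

+8

Carbon oxidation states along the series — methyllithium: -4, methanol: -2, formaldehyde: 0, chloroform: +2, carbon tetrachloride: +4.
Net change = +4 − (-4) = +8.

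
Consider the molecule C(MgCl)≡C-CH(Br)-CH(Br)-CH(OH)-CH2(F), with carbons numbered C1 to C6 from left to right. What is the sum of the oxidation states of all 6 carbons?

-2

Count +1 for every bond to an atom more electronegative than carbon and −1 for every bond to one less electronegative; C–C bonds are 0. Tallying each carbon:
C1: 3C, 1Mg → 0 − 1 = -1
C2: 4C → 0 = 0
C3: 2C, 1H, 1Br → 0 − 1 + 1 = 0
C4: 2C, 1H, 1Br → 0 − 1 + 1 = 0
C5: 2C, 1H, 1O → 0 − 1 + 1 = 0
C6: 1C, 2H, 1F → 0 − 2 + 1 = -1
Sum = -1 + 0 + 0 + 0 + 0 − 1 = -2.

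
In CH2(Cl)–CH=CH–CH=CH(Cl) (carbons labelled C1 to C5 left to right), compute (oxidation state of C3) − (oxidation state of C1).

C3: 3C, 1H → 0 − 1 = -1
C1: 1C, 2H, 1Cl → 0 − 2 + 1 = -1
Difference: -1 − (-1) = 0.

0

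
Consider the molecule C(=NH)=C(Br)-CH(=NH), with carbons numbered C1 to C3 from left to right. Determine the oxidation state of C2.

Bonds to more-electronegative neighbours contribute +1 each, bonds to H or metals contribute −1 each, and C–C bonds contribute 0.
C2 has a double bond to C (2×0 = 0), one bond to C (0), one bond to Br (+1).
Oxidation state = 0 + 0 + 1 = +1.

+1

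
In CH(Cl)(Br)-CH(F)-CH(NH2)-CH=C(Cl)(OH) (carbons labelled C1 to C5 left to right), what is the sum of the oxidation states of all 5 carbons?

Count +1 for every bond to an atom more electronegative than carbon and −1 for every bond to one less electronegative; C–C bonds are 0. Tallying each carbon:
C1: 1C, 1H, 1Cl, 1Br → 0 − 1 + 1 + 1 = +1
C2: 2C, 1H, 1F → 0 − 1 + 1 = 0
C3: 2C, 1H, 1N → 0 − 1 + 1 = 0
C4: 3C, 1H → 0 − 1 = -1
C5: 2C, 1O, 1Cl → 0 + 1 + 1 = +2
Sum = +1 + 0 + 0 − 1 + 2 = +2.

+2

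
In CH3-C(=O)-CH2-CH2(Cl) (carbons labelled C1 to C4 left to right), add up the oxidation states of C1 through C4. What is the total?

Tallying each carbon's bonds:
C1: 1C, 3H → 0 − 3 = -3
C2: 2C, 2O → 0 + 2 = +2
C3: 2C, 2H → 0 − 2 = -2
C4: 1C, 2H, 1Cl → 0 − 2 + 1 = -1
Sum = -3 + 2 − 2 − 1 = -4.

-4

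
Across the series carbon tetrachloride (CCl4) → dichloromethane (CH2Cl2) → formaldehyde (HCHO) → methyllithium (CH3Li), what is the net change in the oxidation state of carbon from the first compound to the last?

Carbon oxidation states along the series — carbon tetrachloride: +4, dichloromethane: 0, formaldehyde: 0, methyllithium: -4.
Net change = -4 − (+4) = -8.

-8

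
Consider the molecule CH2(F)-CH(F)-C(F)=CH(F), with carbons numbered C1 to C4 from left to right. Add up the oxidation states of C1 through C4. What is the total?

Tallying each carbon's bonds:
C1: 1C, 2H, 1F → 0 − 2 + 1 = -1
C2: 2C, 1H, 1F → 0 − 1 + 1 = 0
C3: 3C, 1F → 0 + 1 = +1
C4: 2C, 1H, 1F → 0 − 1 + 1 = 0
Sum = -1 + 0 + 1 + 0 = 0.

0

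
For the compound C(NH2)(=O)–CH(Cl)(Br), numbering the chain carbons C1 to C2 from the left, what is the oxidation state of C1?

Assign +1 per bond to O/N/halogen, −1 per bond to H or an electropositive element, and 0 per bond to carbon.
C1 has one bond to C (0), one bond to N (+1), a double bond to O (2×+1 = +2).
Oxidation state = 0 + 1 + 2 = +3.

+3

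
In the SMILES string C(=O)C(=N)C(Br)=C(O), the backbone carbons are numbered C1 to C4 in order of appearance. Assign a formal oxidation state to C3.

C3 has one bond to C (0), a double bond to C (2×0 = 0), one bond to Br (+1).
Oxidation state = 0 + 0 + 1 = +1.

+1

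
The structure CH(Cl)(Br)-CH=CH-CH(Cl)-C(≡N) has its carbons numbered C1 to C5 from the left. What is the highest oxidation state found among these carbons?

Bonds to more-electronegative neighbours contribute +1 each, bonds to H or metals contribute −1 each, and C–C bonds contribute 0. Tallying each carbon:
C1: 1C, 1H, 1Cl, 1Br → 0 − 1 + 1 + 1 = +1
C2: 3C, 1H → 0 − 1 = -1
C3: 3C, 1H → 0 − 1 = -1
C4: 2C, 1H, 1Cl → 0 − 1 + 1 = 0
C5: 1C, 3N → 0 + 3 = +3
The highest value is +3.

+3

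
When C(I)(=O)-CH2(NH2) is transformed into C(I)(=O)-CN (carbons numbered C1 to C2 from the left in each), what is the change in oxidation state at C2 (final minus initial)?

Before: C2 has 1 bond to C, 2 bonds to H, 1 bond to N → oxidation state -1.
After: C2 has 1 bond to C, 3 bonds to N → oxidation state +3.
Δ = +3 − (-1) = +4, so this is an oxidation at C2.

+4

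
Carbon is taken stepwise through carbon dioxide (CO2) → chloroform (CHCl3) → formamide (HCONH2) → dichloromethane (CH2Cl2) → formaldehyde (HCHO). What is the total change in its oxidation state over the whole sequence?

-4

Carbon oxidation states along the series — carbon dioxide: +4, chloroform: +2, formamide: +2, dichloromethane: 0, formaldehyde: 0.
Net change = 0 − (+4) = -4.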